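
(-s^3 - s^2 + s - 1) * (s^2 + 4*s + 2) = -s^5 - 5*s^4 - 5*s^3 + s^2 - 2*s - 2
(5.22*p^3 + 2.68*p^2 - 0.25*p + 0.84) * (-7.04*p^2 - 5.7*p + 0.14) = -36.7488*p^5 - 48.6212*p^4 - 12.7852*p^3 - 4.1134*p^2 - 4.823*p + 0.1176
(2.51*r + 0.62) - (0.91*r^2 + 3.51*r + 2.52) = -0.91*r^2 - 1.0*r - 1.9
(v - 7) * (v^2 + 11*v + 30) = v^3 + 4*v^2 - 47*v - 210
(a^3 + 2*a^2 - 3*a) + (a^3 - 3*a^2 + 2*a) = 2*a^3 - a^2 - a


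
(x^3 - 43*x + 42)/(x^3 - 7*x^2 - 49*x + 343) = (x^2 - 7*x + 6)/(x^2 - 14*x + 49)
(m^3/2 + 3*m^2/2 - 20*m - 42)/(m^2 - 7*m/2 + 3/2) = (m^3 + 3*m^2 - 40*m - 84)/(2*m^2 - 7*m + 3)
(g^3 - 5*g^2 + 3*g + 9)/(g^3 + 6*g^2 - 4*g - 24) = (g^3 - 5*g^2 + 3*g + 9)/(g^3 + 6*g^2 - 4*g - 24)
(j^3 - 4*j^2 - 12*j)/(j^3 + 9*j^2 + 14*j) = (j - 6)/(j + 7)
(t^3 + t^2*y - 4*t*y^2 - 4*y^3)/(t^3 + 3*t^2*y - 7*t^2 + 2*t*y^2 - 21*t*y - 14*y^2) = (t - 2*y)/(t - 7)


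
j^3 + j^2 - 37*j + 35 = (j - 5)*(j - 1)*(j + 7)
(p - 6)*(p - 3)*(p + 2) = p^3 - 7*p^2 + 36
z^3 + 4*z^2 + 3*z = z*(z + 1)*(z + 3)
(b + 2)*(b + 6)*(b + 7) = b^3 + 15*b^2 + 68*b + 84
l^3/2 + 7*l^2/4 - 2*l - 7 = (l/2 + 1)*(l - 2)*(l + 7/2)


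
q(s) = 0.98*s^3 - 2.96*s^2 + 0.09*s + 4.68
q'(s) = 2.94*s^2 - 5.92*s + 0.09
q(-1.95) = -14.02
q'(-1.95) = 22.81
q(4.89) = 48.93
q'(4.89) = 41.44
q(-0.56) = 3.53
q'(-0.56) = 4.33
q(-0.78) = 2.34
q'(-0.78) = 6.50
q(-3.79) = -91.53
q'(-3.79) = 64.76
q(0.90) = 3.08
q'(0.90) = -2.86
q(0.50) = 4.11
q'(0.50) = -2.14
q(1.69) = 1.11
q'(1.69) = -1.52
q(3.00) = 4.77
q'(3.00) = 8.79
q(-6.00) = -314.10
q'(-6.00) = 141.45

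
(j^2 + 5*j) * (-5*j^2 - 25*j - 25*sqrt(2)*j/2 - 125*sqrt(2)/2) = -5*j^4 - 50*j^3 - 25*sqrt(2)*j^3/2 - 125*sqrt(2)*j^2 - 125*j^2 - 625*sqrt(2)*j/2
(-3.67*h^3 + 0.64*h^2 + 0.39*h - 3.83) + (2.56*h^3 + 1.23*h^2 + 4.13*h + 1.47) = -1.11*h^3 + 1.87*h^2 + 4.52*h - 2.36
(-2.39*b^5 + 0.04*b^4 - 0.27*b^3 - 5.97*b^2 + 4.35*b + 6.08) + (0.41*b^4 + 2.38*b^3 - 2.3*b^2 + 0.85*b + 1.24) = -2.39*b^5 + 0.45*b^4 + 2.11*b^3 - 8.27*b^2 + 5.2*b + 7.32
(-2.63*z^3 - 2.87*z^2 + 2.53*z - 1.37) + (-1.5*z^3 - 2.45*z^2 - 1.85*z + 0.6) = -4.13*z^3 - 5.32*z^2 + 0.68*z - 0.77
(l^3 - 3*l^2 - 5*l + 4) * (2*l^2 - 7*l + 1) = 2*l^5 - 13*l^4 + 12*l^3 + 40*l^2 - 33*l + 4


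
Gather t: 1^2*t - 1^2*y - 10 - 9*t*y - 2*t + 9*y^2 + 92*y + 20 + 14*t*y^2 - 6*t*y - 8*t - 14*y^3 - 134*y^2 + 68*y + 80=t*(14*y^2 - 15*y - 9) - 14*y^3 - 125*y^2 + 159*y + 90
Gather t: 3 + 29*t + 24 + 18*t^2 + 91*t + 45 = 18*t^2 + 120*t + 72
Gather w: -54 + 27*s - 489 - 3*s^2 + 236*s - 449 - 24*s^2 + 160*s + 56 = -27*s^2 + 423*s - 936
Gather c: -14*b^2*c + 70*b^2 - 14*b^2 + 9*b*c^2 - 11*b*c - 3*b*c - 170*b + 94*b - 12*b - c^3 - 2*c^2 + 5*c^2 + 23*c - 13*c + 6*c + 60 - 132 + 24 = 56*b^2 - 88*b - c^3 + c^2*(9*b + 3) + c*(-14*b^2 - 14*b + 16) - 48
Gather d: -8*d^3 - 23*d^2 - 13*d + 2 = -8*d^3 - 23*d^2 - 13*d + 2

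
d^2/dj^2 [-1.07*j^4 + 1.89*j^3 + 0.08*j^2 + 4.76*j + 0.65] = -12.84*j^2 + 11.34*j + 0.16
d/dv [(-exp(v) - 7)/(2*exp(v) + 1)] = 13*exp(v)/(2*exp(v) + 1)^2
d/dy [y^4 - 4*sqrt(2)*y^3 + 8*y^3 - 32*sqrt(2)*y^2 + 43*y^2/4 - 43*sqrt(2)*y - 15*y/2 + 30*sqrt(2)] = 4*y^3 - 12*sqrt(2)*y^2 + 24*y^2 - 64*sqrt(2)*y + 43*y/2 - 43*sqrt(2) - 15/2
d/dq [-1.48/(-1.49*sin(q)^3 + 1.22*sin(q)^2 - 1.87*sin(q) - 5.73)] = (-6.6156*sin(q)^2 + 3.6112*sin(q) - 2.7676)*cos(q)/(1.49*sin(q)^3 - 1.22*sin(q)^2 + 1.87*sin(q) + 5.73)^2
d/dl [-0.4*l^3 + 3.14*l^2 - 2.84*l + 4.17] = -1.2*l^2 + 6.28*l - 2.84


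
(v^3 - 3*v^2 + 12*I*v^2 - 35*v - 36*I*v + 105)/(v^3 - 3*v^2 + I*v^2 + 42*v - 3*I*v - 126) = (v + 5*I)/(v - 6*I)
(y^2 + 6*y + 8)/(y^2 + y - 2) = (y + 4)/(y - 1)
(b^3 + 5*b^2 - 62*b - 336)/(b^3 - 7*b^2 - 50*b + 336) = (b + 6)/(b - 6)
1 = 1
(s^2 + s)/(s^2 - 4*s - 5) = s/(s - 5)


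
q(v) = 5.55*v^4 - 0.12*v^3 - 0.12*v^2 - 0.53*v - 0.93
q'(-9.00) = -16211.33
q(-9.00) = 36495.15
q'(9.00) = 16151.95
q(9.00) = 36310.65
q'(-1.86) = -144.18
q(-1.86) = 66.84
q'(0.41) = 0.84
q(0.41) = -1.02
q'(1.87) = 142.93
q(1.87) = 64.74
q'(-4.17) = -1615.55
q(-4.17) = 1686.07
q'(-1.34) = -54.27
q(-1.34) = 17.75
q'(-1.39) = -60.51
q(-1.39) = 20.62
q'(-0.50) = -3.28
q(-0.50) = -0.33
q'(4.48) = 1987.29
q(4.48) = 2219.15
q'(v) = 22.2*v^3 - 0.36*v^2 - 0.24*v - 0.53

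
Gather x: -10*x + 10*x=0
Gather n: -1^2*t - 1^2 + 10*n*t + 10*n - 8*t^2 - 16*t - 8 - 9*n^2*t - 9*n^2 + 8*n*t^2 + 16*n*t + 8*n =n^2*(-9*t - 9) + n*(8*t^2 + 26*t + 18) - 8*t^2 - 17*t - 9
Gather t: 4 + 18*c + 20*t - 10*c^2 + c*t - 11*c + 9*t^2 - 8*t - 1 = -10*c^2 + 7*c + 9*t^2 + t*(c + 12) + 3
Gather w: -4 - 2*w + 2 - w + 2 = -3*w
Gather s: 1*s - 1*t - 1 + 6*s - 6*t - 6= 7*s - 7*t - 7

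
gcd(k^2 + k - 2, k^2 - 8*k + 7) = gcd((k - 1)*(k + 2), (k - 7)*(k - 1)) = k - 1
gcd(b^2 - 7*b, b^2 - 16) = 1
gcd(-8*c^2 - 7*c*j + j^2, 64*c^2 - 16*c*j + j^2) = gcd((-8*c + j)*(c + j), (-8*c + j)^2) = 8*c - j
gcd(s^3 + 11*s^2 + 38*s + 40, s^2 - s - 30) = s + 5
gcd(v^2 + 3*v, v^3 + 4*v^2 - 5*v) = v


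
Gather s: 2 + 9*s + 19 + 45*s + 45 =54*s + 66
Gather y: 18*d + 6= 18*d + 6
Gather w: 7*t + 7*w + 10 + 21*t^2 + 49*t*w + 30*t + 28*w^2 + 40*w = 21*t^2 + 37*t + 28*w^2 + w*(49*t + 47) + 10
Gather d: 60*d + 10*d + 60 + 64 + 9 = 70*d + 133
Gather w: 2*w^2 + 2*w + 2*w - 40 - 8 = 2*w^2 + 4*w - 48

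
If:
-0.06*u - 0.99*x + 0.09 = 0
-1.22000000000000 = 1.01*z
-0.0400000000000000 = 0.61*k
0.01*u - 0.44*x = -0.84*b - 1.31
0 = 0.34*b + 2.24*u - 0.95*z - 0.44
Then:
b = -1.51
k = -0.07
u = -0.09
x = 0.10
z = -1.21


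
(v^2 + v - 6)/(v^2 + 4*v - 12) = (v + 3)/(v + 6)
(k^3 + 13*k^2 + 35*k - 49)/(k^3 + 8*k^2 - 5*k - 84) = (k^2 + 6*k - 7)/(k^2 + k - 12)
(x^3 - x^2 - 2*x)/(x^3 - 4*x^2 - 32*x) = (-x^2 + x + 2)/(-x^2 + 4*x + 32)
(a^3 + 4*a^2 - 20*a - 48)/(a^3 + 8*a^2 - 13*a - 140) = (a^2 + 8*a + 12)/(a^2 + 12*a + 35)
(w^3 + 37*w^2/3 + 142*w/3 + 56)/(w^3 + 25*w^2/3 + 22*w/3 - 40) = (3*w + 7)/(3*w - 5)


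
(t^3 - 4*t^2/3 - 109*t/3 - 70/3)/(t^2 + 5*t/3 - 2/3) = (3*t^3 - 4*t^2 - 109*t - 70)/(3*t^2 + 5*t - 2)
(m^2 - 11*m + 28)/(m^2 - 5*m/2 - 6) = 2*(m - 7)/(2*m + 3)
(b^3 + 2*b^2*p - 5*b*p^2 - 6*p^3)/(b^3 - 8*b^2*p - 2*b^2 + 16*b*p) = (b^3 + 2*b^2*p - 5*b*p^2 - 6*p^3)/(b*(b^2 - 8*b*p - 2*b + 16*p))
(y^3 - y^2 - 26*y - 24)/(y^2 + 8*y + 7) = (y^2 - 2*y - 24)/(y + 7)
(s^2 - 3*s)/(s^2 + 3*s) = (s - 3)/(s + 3)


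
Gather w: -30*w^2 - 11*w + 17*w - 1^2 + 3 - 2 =-30*w^2 + 6*w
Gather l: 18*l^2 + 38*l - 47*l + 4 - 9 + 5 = 18*l^2 - 9*l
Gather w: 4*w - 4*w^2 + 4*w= -4*w^2 + 8*w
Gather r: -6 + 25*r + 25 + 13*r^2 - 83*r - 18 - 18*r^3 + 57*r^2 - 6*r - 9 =-18*r^3 + 70*r^2 - 64*r - 8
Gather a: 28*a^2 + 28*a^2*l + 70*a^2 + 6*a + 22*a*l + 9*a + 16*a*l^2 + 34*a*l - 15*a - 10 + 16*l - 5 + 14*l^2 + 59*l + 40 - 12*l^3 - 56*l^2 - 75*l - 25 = a^2*(28*l + 98) + a*(16*l^2 + 56*l) - 12*l^3 - 42*l^2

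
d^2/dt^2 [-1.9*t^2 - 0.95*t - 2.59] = -3.80000000000000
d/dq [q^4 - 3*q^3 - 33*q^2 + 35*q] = 4*q^3 - 9*q^2 - 66*q + 35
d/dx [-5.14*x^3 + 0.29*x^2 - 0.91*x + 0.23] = -15.42*x^2 + 0.58*x - 0.91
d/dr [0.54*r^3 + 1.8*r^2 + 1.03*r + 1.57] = 1.62*r^2 + 3.6*r + 1.03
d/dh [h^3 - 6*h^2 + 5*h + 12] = 3*h^2 - 12*h + 5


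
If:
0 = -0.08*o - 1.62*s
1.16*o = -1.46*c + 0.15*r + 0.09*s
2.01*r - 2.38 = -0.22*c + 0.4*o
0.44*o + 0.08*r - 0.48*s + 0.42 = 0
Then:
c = 0.93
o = -1.06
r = 0.87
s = 0.05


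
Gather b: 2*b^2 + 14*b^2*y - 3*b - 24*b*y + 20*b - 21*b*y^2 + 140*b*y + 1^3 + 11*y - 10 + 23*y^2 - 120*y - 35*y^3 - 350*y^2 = b^2*(14*y + 2) + b*(-21*y^2 + 116*y + 17) - 35*y^3 - 327*y^2 - 109*y - 9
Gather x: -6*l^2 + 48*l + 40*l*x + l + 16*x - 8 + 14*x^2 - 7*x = -6*l^2 + 49*l + 14*x^2 + x*(40*l + 9) - 8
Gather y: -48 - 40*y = -40*y - 48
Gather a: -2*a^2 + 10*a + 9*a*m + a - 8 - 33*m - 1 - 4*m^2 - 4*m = -2*a^2 + a*(9*m + 11) - 4*m^2 - 37*m - 9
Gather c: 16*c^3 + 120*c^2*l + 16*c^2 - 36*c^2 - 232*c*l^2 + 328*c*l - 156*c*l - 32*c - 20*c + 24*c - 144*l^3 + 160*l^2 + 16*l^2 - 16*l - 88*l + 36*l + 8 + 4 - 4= 16*c^3 + c^2*(120*l - 20) + c*(-232*l^2 + 172*l - 28) - 144*l^3 + 176*l^2 - 68*l + 8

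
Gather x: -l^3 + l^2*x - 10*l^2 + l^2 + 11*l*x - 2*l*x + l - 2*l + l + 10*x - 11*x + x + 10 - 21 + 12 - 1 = -l^3 - 9*l^2 + x*(l^2 + 9*l)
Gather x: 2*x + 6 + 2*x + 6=4*x + 12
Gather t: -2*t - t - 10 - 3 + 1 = -3*t - 12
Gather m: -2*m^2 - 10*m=-2*m^2 - 10*m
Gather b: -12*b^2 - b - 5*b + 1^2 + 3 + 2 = -12*b^2 - 6*b + 6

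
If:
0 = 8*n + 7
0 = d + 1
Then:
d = -1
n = -7/8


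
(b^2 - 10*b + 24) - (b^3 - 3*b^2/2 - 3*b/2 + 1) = -b^3 + 5*b^2/2 - 17*b/2 + 23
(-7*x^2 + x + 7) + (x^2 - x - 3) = 4 - 6*x^2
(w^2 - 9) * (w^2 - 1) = w^4 - 10*w^2 + 9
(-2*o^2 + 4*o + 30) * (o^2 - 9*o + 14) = -2*o^4 + 22*o^3 - 34*o^2 - 214*o + 420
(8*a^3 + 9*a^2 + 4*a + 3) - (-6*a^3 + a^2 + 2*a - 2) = 14*a^3 + 8*a^2 + 2*a + 5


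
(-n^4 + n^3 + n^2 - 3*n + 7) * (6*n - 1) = -6*n^5 + 7*n^4 + 5*n^3 - 19*n^2 + 45*n - 7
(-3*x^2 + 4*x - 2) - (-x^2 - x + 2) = -2*x^2 + 5*x - 4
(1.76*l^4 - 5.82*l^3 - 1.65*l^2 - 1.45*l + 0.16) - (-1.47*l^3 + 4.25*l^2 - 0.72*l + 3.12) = 1.76*l^4 - 4.35*l^3 - 5.9*l^2 - 0.73*l - 2.96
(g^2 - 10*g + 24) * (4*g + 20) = 4*g^3 - 20*g^2 - 104*g + 480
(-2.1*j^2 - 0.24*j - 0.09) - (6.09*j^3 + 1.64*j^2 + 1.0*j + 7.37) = -6.09*j^3 - 3.74*j^2 - 1.24*j - 7.46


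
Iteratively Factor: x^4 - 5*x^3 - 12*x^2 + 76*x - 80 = (x + 4)*(x^3 - 9*x^2 + 24*x - 20) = (x - 2)*(x + 4)*(x^2 - 7*x + 10) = (x - 2)^2*(x + 4)*(x - 5)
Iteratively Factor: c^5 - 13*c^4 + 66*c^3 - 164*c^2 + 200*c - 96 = (c - 2)*(c^4 - 11*c^3 + 44*c^2 - 76*c + 48) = (c - 4)*(c - 2)*(c^3 - 7*c^2 + 16*c - 12) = (c - 4)*(c - 3)*(c - 2)*(c^2 - 4*c + 4) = (c - 4)*(c - 3)*(c - 2)^2*(c - 2)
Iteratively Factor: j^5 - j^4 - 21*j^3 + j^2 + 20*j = (j - 5)*(j^4 + 4*j^3 - j^2 - 4*j) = (j - 5)*(j + 4)*(j^3 - j) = (j - 5)*(j - 1)*(j + 4)*(j^2 + j) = j*(j - 5)*(j - 1)*(j + 4)*(j + 1)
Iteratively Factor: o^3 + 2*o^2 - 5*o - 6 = (o - 2)*(o^2 + 4*o + 3) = (o - 2)*(o + 3)*(o + 1)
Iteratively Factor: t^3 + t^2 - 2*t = (t)*(t^2 + t - 2) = t*(t + 2)*(t - 1)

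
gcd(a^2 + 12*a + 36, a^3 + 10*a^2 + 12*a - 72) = a^2 + 12*a + 36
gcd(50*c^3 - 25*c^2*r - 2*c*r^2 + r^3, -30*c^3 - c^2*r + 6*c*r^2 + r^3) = -10*c^2 + 3*c*r + r^2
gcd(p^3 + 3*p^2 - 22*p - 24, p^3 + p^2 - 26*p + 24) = p^2 + 2*p - 24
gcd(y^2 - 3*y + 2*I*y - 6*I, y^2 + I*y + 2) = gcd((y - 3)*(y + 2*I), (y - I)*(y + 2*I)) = y + 2*I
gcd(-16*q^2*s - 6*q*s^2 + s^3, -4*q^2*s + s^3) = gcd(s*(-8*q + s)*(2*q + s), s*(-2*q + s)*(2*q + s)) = 2*q*s + s^2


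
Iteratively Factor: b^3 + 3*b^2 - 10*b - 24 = (b + 4)*(b^2 - b - 6) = (b + 2)*(b + 4)*(b - 3)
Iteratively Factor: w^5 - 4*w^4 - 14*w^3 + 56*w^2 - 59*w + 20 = (w + 4)*(w^4 - 8*w^3 + 18*w^2 - 16*w + 5) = (w - 1)*(w + 4)*(w^3 - 7*w^2 + 11*w - 5) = (w - 1)^2*(w + 4)*(w^2 - 6*w + 5) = (w - 1)^3*(w + 4)*(w - 5)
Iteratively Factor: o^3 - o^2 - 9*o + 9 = (o - 3)*(o^2 + 2*o - 3) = (o - 3)*(o + 3)*(o - 1)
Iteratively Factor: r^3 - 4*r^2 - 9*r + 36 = (r - 4)*(r^2 - 9) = (r - 4)*(r + 3)*(r - 3)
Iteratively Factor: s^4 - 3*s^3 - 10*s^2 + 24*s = (s)*(s^3 - 3*s^2 - 10*s + 24) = s*(s - 2)*(s^2 - s - 12) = s*(s - 2)*(s + 3)*(s - 4)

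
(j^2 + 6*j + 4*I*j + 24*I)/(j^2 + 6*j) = (j + 4*I)/j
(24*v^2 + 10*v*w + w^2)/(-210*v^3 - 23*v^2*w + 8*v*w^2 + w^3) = (-4*v - w)/(35*v^2 - 2*v*w - w^2)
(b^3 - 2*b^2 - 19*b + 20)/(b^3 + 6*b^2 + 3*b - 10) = (b^2 - b - 20)/(b^2 + 7*b + 10)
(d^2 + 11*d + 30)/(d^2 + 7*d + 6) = (d + 5)/(d + 1)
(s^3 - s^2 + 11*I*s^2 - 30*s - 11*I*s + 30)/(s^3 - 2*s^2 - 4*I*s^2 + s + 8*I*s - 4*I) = (s^2 + 11*I*s - 30)/(s^2 - s*(1 + 4*I) + 4*I)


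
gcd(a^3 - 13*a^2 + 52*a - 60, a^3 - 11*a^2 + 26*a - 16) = a - 2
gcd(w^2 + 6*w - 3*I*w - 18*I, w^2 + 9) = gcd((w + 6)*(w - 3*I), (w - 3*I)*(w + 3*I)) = w - 3*I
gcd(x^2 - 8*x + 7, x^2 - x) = x - 1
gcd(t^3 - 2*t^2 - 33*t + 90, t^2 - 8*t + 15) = t^2 - 8*t + 15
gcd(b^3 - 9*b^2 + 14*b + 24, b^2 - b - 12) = b - 4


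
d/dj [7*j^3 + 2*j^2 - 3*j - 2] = 21*j^2 + 4*j - 3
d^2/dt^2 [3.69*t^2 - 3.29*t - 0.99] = 7.38000000000000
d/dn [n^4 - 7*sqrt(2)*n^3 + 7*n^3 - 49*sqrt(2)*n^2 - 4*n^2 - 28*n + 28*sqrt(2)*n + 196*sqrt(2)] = 4*n^3 - 21*sqrt(2)*n^2 + 21*n^2 - 98*sqrt(2)*n - 8*n - 28 + 28*sqrt(2)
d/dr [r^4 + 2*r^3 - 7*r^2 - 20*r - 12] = 4*r^3 + 6*r^2 - 14*r - 20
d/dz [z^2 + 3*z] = 2*z + 3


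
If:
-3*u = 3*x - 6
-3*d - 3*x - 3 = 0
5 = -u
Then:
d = -8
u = -5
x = 7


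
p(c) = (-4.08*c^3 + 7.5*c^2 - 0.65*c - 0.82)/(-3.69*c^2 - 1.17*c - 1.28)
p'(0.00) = -0.08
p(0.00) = 0.64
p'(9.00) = 1.10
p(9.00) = 7.64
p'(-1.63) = 1.40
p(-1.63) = -4.12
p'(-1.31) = 1.72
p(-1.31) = -3.63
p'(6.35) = 1.09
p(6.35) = 4.74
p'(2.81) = 0.98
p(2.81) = 1.01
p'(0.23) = -1.82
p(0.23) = 0.36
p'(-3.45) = 1.11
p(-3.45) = -6.27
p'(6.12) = 1.08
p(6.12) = 4.49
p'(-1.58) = 1.43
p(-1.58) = -4.05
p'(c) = (7.38*c + 1.17)*(-4.08*c^3 + 7.5*c^2 - 0.65*c - 0.82)/(-3.69*c^2 - 1.17*c - 1.28)^2 + (-12.24*c^2 + 15.0*c - 0.65)/(-3.69*c^2 - 1.17*c - 1.28)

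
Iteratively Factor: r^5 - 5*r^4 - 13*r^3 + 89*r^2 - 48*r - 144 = (r - 4)*(r^4 - r^3 - 17*r^2 + 21*r + 36) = (r - 4)*(r + 1)*(r^3 - 2*r^2 - 15*r + 36) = (r - 4)*(r + 1)*(r + 4)*(r^2 - 6*r + 9) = (r - 4)*(r - 3)*(r + 1)*(r + 4)*(r - 3)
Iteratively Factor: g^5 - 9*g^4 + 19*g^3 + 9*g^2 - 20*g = (g - 4)*(g^4 - 5*g^3 - g^2 + 5*g) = g*(g - 4)*(g^3 - 5*g^2 - g + 5) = g*(g - 4)*(g + 1)*(g^2 - 6*g + 5) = g*(g - 5)*(g - 4)*(g + 1)*(g - 1)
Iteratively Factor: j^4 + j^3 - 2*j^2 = (j + 2)*(j^3 - j^2) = j*(j + 2)*(j^2 - j) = j^2*(j + 2)*(j - 1)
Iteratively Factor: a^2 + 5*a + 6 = (a + 2)*(a + 3)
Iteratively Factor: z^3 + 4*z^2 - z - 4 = (z + 4)*(z^2 - 1) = (z - 1)*(z + 4)*(z + 1)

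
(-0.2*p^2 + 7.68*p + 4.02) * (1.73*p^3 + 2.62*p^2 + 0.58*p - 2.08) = -0.346*p^5 + 12.7624*p^4 + 26.9602*p^3 + 15.4028*p^2 - 13.6428*p - 8.3616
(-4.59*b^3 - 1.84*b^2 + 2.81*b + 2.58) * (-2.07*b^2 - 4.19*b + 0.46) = 9.5013*b^5 + 23.0409*b^4 - 0.2185*b^3 - 17.9609*b^2 - 9.5176*b + 1.1868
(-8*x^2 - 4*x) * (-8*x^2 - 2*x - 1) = 64*x^4 + 48*x^3 + 16*x^2 + 4*x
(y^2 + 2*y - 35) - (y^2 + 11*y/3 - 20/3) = -5*y/3 - 85/3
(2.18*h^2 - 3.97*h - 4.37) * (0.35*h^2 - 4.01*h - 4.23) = 0.763*h^4 - 10.1313*h^3 + 5.1688*h^2 + 34.3168*h + 18.4851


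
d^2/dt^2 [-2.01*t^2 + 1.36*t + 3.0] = -4.02000000000000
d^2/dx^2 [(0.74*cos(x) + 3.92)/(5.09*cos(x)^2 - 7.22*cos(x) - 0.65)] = (-0.0137358722663955*cos(x)^5 - 0.310535885672129*cos(x)^4 + 0.326583072079246*cos(x)^3 + 0.255495560539547*cos(x)^2 - 0.595790884794504*cos(x) + 0.306413257053594)/(0.0944805268053421*cos(x)^6 - 0.402052693635306*cos(x)^5 + 0.534102833158447*cos(x)^4 - 0.166964715199033*cos(x)^3 - 0.068205666316894*cos(x)^2 - 0.00655653108722437*cos(x) - 0.000196756473070048)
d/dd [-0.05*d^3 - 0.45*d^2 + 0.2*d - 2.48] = -0.15*d^2 - 0.9*d + 0.2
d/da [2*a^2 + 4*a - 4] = 4*a + 4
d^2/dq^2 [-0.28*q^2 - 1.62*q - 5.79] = -0.560000000000000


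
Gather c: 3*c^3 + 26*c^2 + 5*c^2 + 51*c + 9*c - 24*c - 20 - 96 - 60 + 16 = 3*c^3 + 31*c^2 + 36*c - 160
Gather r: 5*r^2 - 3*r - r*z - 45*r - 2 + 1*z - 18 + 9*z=5*r^2 + r*(-z - 48) + 10*z - 20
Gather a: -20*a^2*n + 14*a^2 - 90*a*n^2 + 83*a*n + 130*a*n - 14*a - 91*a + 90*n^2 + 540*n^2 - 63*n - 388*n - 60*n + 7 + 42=a^2*(14 - 20*n) + a*(-90*n^2 + 213*n - 105) + 630*n^2 - 511*n + 49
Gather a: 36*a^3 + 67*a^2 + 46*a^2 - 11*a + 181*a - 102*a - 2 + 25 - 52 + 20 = 36*a^3 + 113*a^2 + 68*a - 9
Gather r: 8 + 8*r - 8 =8*r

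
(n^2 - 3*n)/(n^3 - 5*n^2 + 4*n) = (n - 3)/(n^2 - 5*n + 4)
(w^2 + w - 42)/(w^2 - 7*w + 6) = (w + 7)/(w - 1)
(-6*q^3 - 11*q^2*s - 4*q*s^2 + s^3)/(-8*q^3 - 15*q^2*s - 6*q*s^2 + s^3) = (6*q - s)/(8*q - s)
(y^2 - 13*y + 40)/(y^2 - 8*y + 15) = (y - 8)/(y - 3)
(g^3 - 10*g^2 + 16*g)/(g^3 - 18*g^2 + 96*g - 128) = g/(g - 8)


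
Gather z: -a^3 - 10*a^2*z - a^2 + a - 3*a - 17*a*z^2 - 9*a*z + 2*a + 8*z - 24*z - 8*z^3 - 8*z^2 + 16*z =-a^3 - a^2 - 8*z^3 + z^2*(-17*a - 8) + z*(-10*a^2 - 9*a)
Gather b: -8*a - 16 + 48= 32 - 8*a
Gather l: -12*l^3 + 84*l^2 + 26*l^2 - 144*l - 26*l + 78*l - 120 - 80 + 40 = -12*l^3 + 110*l^2 - 92*l - 160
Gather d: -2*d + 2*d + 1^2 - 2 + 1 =0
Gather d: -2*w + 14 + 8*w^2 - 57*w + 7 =8*w^2 - 59*w + 21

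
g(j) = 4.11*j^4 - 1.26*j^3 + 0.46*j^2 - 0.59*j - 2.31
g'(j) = 16.44*j^3 - 3.78*j^2 + 0.92*j - 0.59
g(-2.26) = 123.14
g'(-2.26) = -211.75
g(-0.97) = 3.48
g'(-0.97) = -20.04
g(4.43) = 1477.47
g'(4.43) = 1358.57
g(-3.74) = 876.38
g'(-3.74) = -916.94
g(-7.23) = 11732.59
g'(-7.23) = -6418.05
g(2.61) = 167.60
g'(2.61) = 268.36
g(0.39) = -2.45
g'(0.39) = 0.17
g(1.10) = 1.94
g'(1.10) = 17.73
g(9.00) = 26076.81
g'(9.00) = 11686.27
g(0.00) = -2.31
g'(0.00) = -0.59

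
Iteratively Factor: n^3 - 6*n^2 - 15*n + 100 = (n - 5)*(n^2 - n - 20) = (n - 5)^2*(n + 4)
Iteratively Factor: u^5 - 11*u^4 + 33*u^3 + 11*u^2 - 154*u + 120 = (u - 4)*(u^4 - 7*u^3 + 5*u^2 + 31*u - 30) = (u - 4)*(u - 1)*(u^3 - 6*u^2 - u + 30) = (u - 4)*(u - 3)*(u - 1)*(u^2 - 3*u - 10) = (u - 5)*(u - 4)*(u - 3)*(u - 1)*(u + 2)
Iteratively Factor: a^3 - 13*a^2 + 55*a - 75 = (a - 3)*(a^2 - 10*a + 25) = (a - 5)*(a - 3)*(a - 5)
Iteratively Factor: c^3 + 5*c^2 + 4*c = (c + 4)*(c^2 + c) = c*(c + 4)*(c + 1)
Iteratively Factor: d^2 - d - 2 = (d - 2)*(d + 1)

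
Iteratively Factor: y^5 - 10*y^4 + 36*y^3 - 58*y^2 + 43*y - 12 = (y - 1)*(y^4 - 9*y^3 + 27*y^2 - 31*y + 12) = (y - 3)*(y - 1)*(y^3 - 6*y^2 + 9*y - 4) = (y - 4)*(y - 3)*(y - 1)*(y^2 - 2*y + 1) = (y - 4)*(y - 3)*(y - 1)^2*(y - 1)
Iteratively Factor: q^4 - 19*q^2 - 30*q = (q + 2)*(q^3 - 2*q^2 - 15*q) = (q - 5)*(q + 2)*(q^2 + 3*q) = (q - 5)*(q + 2)*(q + 3)*(q)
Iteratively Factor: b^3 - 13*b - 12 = (b - 4)*(b^2 + 4*b + 3) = (b - 4)*(b + 3)*(b + 1)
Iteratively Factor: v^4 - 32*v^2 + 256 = (v + 4)*(v^3 - 4*v^2 - 16*v + 64) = (v + 4)^2*(v^2 - 8*v + 16) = (v - 4)*(v + 4)^2*(v - 4)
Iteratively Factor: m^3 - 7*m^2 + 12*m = (m)*(m^2 - 7*m + 12) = m*(m - 3)*(m - 4)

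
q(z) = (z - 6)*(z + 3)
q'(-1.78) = -6.56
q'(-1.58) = -6.16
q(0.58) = -19.40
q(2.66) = -18.90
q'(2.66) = 2.32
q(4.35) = -12.13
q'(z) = 2*z - 3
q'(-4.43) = -11.86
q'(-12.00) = -27.00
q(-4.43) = 14.91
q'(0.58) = -1.84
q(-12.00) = 162.00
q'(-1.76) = -6.52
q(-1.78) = -9.49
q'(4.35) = 5.70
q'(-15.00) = -33.00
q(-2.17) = -6.78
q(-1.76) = -9.62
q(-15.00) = 252.00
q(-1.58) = -10.76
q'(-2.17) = -7.34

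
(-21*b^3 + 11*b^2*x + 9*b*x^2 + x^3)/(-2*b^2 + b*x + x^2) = (21*b^2 + 10*b*x + x^2)/(2*b + x)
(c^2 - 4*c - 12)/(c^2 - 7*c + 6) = (c + 2)/(c - 1)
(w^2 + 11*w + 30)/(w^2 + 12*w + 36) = (w + 5)/(w + 6)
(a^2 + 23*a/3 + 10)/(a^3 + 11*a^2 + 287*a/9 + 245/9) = 3*(a + 6)/(3*a^2 + 28*a + 49)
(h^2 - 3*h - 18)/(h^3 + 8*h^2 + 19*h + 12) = (h - 6)/(h^2 + 5*h + 4)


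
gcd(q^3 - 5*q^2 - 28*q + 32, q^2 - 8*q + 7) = q - 1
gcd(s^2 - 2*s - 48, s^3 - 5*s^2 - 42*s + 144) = s^2 - 2*s - 48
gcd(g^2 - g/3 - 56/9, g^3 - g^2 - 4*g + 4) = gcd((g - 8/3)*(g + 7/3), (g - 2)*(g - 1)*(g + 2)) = 1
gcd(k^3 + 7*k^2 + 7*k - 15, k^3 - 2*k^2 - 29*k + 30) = k^2 + 4*k - 5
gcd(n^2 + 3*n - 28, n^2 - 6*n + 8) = n - 4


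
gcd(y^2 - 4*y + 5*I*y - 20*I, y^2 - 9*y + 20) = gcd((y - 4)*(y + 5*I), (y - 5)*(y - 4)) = y - 4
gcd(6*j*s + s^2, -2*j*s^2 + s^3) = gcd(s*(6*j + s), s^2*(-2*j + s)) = s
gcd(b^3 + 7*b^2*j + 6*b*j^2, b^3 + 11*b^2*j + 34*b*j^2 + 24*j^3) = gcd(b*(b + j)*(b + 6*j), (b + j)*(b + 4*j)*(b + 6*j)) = b^2 + 7*b*j + 6*j^2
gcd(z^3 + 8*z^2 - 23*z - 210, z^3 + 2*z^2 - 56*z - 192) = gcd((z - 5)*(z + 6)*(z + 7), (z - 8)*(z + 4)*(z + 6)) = z + 6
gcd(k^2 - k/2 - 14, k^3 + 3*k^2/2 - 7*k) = k + 7/2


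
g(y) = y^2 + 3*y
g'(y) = 2*y + 3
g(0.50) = 1.75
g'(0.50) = 4.00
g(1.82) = 8.77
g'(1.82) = 6.64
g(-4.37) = 5.99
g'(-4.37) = -5.74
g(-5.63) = 14.81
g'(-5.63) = -8.26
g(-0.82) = -1.79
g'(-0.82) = 1.36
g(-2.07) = -1.93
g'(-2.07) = -1.14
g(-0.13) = -0.37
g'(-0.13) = 2.74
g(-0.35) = -0.93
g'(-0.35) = 2.30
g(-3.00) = 0.00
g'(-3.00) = -3.00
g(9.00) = 108.00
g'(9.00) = 21.00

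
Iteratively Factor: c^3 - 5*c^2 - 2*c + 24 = (c - 4)*(c^2 - c - 6) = (c - 4)*(c - 3)*(c + 2)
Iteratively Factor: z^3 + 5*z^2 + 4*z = (z)*(z^2 + 5*z + 4) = z*(z + 1)*(z + 4)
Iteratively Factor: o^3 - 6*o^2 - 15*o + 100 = (o - 5)*(o^2 - o - 20) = (o - 5)^2*(o + 4)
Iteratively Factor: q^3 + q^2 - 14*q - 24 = (q + 2)*(q^2 - q - 12) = (q - 4)*(q + 2)*(q + 3)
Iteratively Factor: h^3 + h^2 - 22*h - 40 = (h + 4)*(h^2 - 3*h - 10) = (h - 5)*(h + 4)*(h + 2)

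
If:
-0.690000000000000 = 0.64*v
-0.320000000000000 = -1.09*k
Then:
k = 0.29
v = -1.08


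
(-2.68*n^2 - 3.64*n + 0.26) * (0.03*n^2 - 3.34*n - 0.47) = -0.0804*n^4 + 8.842*n^3 + 13.425*n^2 + 0.8424*n - 0.1222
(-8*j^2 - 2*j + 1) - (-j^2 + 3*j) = -7*j^2 - 5*j + 1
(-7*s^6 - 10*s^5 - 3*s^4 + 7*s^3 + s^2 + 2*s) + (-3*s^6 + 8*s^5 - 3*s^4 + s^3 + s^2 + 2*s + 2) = -10*s^6 - 2*s^5 - 6*s^4 + 8*s^3 + 2*s^2 + 4*s + 2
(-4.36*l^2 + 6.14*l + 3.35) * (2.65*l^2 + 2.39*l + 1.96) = -11.554*l^4 + 5.8506*l^3 + 15.0065*l^2 + 20.0409*l + 6.566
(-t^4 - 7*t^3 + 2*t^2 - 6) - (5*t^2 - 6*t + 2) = -t^4 - 7*t^3 - 3*t^2 + 6*t - 8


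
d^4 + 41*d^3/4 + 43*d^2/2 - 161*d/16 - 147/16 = (d - 3/4)*(d + 1/2)*(d + 7/2)*(d + 7)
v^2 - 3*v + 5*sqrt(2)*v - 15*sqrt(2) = (v - 3)*(v + 5*sqrt(2))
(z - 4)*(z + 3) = z^2 - z - 12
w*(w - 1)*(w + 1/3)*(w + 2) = w^4 + 4*w^3/3 - 5*w^2/3 - 2*w/3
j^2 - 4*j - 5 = (j - 5)*(j + 1)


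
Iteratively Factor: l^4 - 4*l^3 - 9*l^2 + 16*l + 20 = (l - 5)*(l^3 + l^2 - 4*l - 4) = (l - 5)*(l - 2)*(l^2 + 3*l + 2) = (l - 5)*(l - 2)*(l + 2)*(l + 1)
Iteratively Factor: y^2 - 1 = (y - 1)*(y + 1)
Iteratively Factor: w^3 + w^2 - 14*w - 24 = (w + 2)*(w^2 - w - 12) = (w - 4)*(w + 2)*(w + 3)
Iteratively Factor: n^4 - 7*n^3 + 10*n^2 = (n - 5)*(n^3 - 2*n^2) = n*(n - 5)*(n^2 - 2*n) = n^2*(n - 5)*(n - 2)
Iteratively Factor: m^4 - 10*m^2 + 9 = (m - 3)*(m^3 + 3*m^2 - m - 3) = (m - 3)*(m + 3)*(m^2 - 1) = (m - 3)*(m - 1)*(m + 3)*(m + 1)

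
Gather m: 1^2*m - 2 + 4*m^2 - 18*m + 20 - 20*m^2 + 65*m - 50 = -16*m^2 + 48*m - 32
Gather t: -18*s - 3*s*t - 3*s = -3*s*t - 21*s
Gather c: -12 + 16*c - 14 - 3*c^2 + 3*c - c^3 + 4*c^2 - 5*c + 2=-c^3 + c^2 + 14*c - 24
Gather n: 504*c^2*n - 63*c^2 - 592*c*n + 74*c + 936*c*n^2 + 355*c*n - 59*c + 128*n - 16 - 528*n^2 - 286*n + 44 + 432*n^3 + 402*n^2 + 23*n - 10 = -63*c^2 + 15*c + 432*n^3 + n^2*(936*c - 126) + n*(504*c^2 - 237*c - 135) + 18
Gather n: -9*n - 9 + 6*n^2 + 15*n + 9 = 6*n^2 + 6*n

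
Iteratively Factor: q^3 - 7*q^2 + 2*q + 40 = (q + 2)*(q^2 - 9*q + 20) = (q - 5)*(q + 2)*(q - 4)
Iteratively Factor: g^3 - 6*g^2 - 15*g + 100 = (g - 5)*(g^2 - g - 20) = (g - 5)^2*(g + 4)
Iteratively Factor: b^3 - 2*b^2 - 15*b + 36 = (b + 4)*(b^2 - 6*b + 9) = (b - 3)*(b + 4)*(b - 3)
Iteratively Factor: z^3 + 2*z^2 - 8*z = (z - 2)*(z^2 + 4*z) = (z - 2)*(z + 4)*(z)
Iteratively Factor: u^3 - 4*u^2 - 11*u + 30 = (u + 3)*(u^2 - 7*u + 10) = (u - 5)*(u + 3)*(u - 2)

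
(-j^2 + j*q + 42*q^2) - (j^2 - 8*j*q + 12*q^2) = -2*j^2 + 9*j*q + 30*q^2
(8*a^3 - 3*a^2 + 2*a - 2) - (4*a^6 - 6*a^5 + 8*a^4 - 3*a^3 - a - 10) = -4*a^6 + 6*a^5 - 8*a^4 + 11*a^3 - 3*a^2 + 3*a + 8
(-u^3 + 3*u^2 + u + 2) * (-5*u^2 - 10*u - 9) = 5*u^5 - 5*u^4 - 26*u^3 - 47*u^2 - 29*u - 18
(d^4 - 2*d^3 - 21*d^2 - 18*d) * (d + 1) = d^5 - d^4 - 23*d^3 - 39*d^2 - 18*d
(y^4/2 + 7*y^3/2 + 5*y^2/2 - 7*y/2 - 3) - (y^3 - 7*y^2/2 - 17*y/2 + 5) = y^4/2 + 5*y^3/2 + 6*y^2 + 5*y - 8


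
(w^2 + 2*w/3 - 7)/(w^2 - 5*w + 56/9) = 3*(w + 3)/(3*w - 8)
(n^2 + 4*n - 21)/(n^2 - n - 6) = (n + 7)/(n + 2)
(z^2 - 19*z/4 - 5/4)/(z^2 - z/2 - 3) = (-4*z^2 + 19*z + 5)/(2*(-2*z^2 + z + 6))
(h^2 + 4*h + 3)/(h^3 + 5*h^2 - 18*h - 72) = (h + 1)/(h^2 + 2*h - 24)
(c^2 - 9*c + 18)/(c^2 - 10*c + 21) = (c - 6)/(c - 7)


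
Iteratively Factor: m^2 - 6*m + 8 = (m - 4)*(m - 2)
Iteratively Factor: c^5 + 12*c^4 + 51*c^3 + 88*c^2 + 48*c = (c)*(c^4 + 12*c^3 + 51*c^2 + 88*c + 48) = c*(c + 1)*(c^3 + 11*c^2 + 40*c + 48) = c*(c + 1)*(c + 4)*(c^2 + 7*c + 12) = c*(c + 1)*(c + 3)*(c + 4)*(c + 4)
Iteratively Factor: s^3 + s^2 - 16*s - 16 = (s + 1)*(s^2 - 16) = (s + 1)*(s + 4)*(s - 4)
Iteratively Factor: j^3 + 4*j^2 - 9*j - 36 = (j + 3)*(j^2 + j - 12) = (j - 3)*(j + 3)*(j + 4)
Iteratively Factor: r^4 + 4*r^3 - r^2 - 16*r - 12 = (r + 1)*(r^3 + 3*r^2 - 4*r - 12) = (r + 1)*(r + 2)*(r^2 + r - 6) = (r - 2)*(r + 1)*(r + 2)*(r + 3)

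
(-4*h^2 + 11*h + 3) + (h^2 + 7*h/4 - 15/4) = -3*h^2 + 51*h/4 - 3/4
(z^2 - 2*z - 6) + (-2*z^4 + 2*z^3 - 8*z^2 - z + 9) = -2*z^4 + 2*z^3 - 7*z^2 - 3*z + 3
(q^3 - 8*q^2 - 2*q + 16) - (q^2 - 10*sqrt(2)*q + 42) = q^3 - 9*q^2 - 2*q + 10*sqrt(2)*q - 26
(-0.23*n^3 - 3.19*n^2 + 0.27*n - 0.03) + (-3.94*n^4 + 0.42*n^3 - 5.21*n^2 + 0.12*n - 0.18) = -3.94*n^4 + 0.19*n^3 - 8.4*n^2 + 0.39*n - 0.21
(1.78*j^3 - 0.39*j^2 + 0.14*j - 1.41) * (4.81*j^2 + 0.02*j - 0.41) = 8.5618*j^5 - 1.8403*j^4 - 0.0642*j^3 - 6.6194*j^2 - 0.0856*j + 0.5781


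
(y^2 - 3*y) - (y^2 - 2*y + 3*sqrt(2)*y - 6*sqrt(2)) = -3*sqrt(2)*y - y + 6*sqrt(2)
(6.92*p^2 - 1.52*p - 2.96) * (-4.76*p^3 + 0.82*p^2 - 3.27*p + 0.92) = -32.9392*p^5 + 12.9096*p^4 - 9.7852*p^3 + 8.9096*p^2 + 8.2808*p - 2.7232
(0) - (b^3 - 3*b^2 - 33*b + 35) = -b^3 + 3*b^2 + 33*b - 35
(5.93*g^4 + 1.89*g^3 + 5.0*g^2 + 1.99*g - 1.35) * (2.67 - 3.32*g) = -19.6876*g^5 + 9.5583*g^4 - 11.5537*g^3 + 6.7432*g^2 + 9.7953*g - 3.6045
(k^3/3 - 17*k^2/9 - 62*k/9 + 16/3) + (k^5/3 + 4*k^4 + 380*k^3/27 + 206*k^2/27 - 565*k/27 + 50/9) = k^5/3 + 4*k^4 + 389*k^3/27 + 155*k^2/27 - 751*k/27 + 98/9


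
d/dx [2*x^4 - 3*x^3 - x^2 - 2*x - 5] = 8*x^3 - 9*x^2 - 2*x - 2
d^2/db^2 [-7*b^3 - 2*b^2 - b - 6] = -42*b - 4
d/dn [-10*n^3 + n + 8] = 1 - 30*n^2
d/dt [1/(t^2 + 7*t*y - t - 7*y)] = (-2*t - 7*y + 1)/(t^2 + 7*t*y - t - 7*y)^2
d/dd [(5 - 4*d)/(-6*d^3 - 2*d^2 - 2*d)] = (-24*d^3 + 41*d^2 + 10*d + 5)/(2*d^2*(9*d^4 + 6*d^3 + 7*d^2 + 2*d + 1))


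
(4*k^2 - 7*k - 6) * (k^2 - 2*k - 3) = 4*k^4 - 15*k^3 - 4*k^2 + 33*k + 18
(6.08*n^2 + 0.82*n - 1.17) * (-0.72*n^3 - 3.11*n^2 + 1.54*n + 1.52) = -4.3776*n^5 - 19.4992*n^4 + 7.6554*n^3 + 14.1431*n^2 - 0.5554*n - 1.7784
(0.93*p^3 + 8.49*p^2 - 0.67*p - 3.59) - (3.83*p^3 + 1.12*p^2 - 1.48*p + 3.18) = -2.9*p^3 + 7.37*p^2 + 0.81*p - 6.77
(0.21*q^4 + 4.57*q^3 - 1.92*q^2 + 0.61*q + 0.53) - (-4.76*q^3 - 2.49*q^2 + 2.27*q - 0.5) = 0.21*q^4 + 9.33*q^3 + 0.57*q^2 - 1.66*q + 1.03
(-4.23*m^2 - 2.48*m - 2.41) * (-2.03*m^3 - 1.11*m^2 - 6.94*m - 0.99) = 8.5869*m^5 + 9.7297*m^4 + 37.0013*m^3 + 24.074*m^2 + 19.1806*m + 2.3859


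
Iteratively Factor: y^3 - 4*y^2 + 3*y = (y - 1)*(y^2 - 3*y) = y*(y - 1)*(y - 3)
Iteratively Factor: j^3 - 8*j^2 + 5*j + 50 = (j - 5)*(j^2 - 3*j - 10) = (j - 5)^2*(j + 2)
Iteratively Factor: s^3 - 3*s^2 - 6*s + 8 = (s + 2)*(s^2 - 5*s + 4) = (s - 1)*(s + 2)*(s - 4)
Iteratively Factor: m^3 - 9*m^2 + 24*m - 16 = (m - 4)*(m^2 - 5*m + 4) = (m - 4)*(m - 1)*(m - 4)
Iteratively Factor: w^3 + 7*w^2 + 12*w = (w + 3)*(w^2 + 4*w) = w*(w + 3)*(w + 4)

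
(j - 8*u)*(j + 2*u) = j^2 - 6*j*u - 16*u^2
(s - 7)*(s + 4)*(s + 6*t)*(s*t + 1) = s^4*t + 6*s^3*t^2 - 3*s^3*t + s^3 - 18*s^2*t^2 - 22*s^2*t - 3*s^2 - 168*s*t^2 - 18*s*t - 28*s - 168*t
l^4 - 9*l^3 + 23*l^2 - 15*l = l*(l - 5)*(l - 3)*(l - 1)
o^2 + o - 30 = (o - 5)*(o + 6)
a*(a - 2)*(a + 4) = a^3 + 2*a^2 - 8*a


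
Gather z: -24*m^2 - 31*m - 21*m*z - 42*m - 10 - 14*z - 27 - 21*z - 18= -24*m^2 - 73*m + z*(-21*m - 35) - 55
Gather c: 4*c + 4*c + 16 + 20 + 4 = 8*c + 40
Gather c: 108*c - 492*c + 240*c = -144*c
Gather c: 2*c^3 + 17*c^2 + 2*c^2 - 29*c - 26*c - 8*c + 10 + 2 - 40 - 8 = 2*c^3 + 19*c^2 - 63*c - 36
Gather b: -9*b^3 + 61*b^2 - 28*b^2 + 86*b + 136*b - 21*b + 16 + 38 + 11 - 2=-9*b^3 + 33*b^2 + 201*b + 63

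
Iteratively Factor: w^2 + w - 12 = (w - 3)*(w + 4)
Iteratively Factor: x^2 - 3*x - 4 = (x - 4)*(x + 1)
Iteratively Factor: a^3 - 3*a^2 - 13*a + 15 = (a - 1)*(a^2 - 2*a - 15) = (a - 5)*(a - 1)*(a + 3)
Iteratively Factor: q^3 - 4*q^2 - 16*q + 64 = (q - 4)*(q^2 - 16) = (q - 4)^2*(q + 4)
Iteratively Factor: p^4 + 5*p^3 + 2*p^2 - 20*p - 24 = (p - 2)*(p^3 + 7*p^2 + 16*p + 12) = (p - 2)*(p + 2)*(p^2 + 5*p + 6) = (p - 2)*(p + 2)*(p + 3)*(p + 2)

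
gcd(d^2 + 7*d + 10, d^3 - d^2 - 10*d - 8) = d + 2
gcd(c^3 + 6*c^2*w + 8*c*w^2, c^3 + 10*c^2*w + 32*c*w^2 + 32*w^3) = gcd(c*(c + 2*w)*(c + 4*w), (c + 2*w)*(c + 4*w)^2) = c^2 + 6*c*w + 8*w^2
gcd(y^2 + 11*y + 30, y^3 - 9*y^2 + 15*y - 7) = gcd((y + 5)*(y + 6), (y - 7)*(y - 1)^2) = 1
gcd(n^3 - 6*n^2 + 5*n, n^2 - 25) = n - 5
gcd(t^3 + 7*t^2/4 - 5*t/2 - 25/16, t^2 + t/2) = t + 1/2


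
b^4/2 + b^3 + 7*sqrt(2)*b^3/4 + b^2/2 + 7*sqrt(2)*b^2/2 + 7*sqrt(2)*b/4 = b*(b/2 + 1/2)*(b + 1)*(b + 7*sqrt(2)/2)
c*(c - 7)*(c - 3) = c^3 - 10*c^2 + 21*c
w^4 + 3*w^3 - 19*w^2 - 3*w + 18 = (w - 3)*(w - 1)*(w + 1)*(w + 6)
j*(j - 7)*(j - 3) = j^3 - 10*j^2 + 21*j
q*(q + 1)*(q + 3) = q^3 + 4*q^2 + 3*q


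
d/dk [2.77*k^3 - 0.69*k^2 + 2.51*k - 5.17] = 8.31*k^2 - 1.38*k + 2.51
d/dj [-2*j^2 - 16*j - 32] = -4*j - 16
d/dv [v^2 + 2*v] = 2*v + 2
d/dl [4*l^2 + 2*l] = 8*l + 2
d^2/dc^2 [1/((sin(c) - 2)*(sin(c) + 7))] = (-4*sin(c)^4 - 15*sin(c)^3 - 75*sin(c)^2 - 40*sin(c) + 78)/((sin(c) - 2)^3*(sin(c) + 7)^3)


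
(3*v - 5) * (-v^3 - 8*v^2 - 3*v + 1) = -3*v^4 - 19*v^3 + 31*v^2 + 18*v - 5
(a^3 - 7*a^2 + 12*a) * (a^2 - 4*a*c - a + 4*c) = a^5 - 4*a^4*c - 8*a^4 + 32*a^3*c + 19*a^3 - 76*a^2*c - 12*a^2 + 48*a*c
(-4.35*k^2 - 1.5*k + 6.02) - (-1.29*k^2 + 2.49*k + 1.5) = -3.06*k^2 - 3.99*k + 4.52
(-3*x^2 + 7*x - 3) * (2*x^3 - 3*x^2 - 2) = -6*x^5 + 23*x^4 - 27*x^3 + 15*x^2 - 14*x + 6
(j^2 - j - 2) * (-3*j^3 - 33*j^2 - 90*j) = -3*j^5 - 30*j^4 - 51*j^3 + 156*j^2 + 180*j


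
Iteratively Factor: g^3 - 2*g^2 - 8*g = (g + 2)*(g^2 - 4*g) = g*(g + 2)*(g - 4)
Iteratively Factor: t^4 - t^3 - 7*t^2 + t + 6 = (t + 2)*(t^3 - 3*t^2 - t + 3) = (t - 1)*(t + 2)*(t^2 - 2*t - 3) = (t - 3)*(t - 1)*(t + 2)*(t + 1)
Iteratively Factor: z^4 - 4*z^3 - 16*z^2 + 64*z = (z - 4)*(z^3 - 16*z) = z*(z - 4)*(z^2 - 16) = z*(z - 4)^2*(z + 4)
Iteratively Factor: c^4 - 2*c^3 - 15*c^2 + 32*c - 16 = (c - 1)*(c^3 - c^2 - 16*c + 16) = (c - 1)*(c + 4)*(c^2 - 5*c + 4) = (c - 1)^2*(c + 4)*(c - 4)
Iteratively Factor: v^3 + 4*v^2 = (v)*(v^2 + 4*v) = v*(v + 4)*(v)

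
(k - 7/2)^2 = k^2 - 7*k + 49/4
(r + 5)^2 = r^2 + 10*r + 25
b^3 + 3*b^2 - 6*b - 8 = (b - 2)*(b + 1)*(b + 4)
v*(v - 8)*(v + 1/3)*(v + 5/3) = v^4 - 6*v^3 - 139*v^2/9 - 40*v/9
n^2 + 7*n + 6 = (n + 1)*(n + 6)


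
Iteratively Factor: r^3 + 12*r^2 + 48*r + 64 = (r + 4)*(r^2 + 8*r + 16) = (r + 4)^2*(r + 4)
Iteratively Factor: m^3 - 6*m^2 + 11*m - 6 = (m - 2)*(m^2 - 4*m + 3) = (m - 3)*(m - 2)*(m - 1)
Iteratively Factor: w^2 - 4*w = (w)*(w - 4)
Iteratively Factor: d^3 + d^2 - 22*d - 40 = (d + 4)*(d^2 - 3*d - 10) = (d + 2)*(d + 4)*(d - 5)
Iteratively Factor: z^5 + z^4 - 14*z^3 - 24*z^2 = (z)*(z^4 + z^3 - 14*z^2 - 24*z) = z*(z + 3)*(z^3 - 2*z^2 - 8*z) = z*(z - 4)*(z + 3)*(z^2 + 2*z) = z*(z - 4)*(z + 2)*(z + 3)*(z)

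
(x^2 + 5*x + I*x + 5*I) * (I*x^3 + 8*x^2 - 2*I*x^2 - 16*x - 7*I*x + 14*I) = I*x^5 + 7*x^4 + 3*I*x^4 + 21*x^3 - 9*I*x^3 - 63*x^2 + 3*I*x^2 + 21*x - 10*I*x - 70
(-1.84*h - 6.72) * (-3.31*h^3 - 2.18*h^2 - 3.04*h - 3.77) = 6.0904*h^4 + 26.2544*h^3 + 20.2432*h^2 + 27.3656*h + 25.3344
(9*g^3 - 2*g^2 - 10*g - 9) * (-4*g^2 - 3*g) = -36*g^5 - 19*g^4 + 46*g^3 + 66*g^2 + 27*g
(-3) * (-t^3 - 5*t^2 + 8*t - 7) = 3*t^3 + 15*t^2 - 24*t + 21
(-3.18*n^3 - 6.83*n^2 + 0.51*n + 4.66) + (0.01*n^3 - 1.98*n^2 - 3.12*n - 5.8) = -3.17*n^3 - 8.81*n^2 - 2.61*n - 1.14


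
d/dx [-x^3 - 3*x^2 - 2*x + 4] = -3*x^2 - 6*x - 2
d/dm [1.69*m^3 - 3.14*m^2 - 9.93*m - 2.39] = 5.07*m^2 - 6.28*m - 9.93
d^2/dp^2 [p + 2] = 0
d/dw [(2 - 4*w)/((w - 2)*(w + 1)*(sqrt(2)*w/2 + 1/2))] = 4*(sqrt(2)*(w - 2)*(w + 1)*(2*w - 1) - 2*(w - 2)*(w + 1)*(sqrt(2)*w + 1) + (w - 2)*(2*w - 1)*(sqrt(2)*w + 1) + (w + 1)*(2*w - 1)*(sqrt(2)*w + 1))/((w - 2)^2*(w + 1)^2*(sqrt(2)*w + 1)^2)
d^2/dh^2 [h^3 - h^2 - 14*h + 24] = 6*h - 2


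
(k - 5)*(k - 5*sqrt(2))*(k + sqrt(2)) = k^3 - 4*sqrt(2)*k^2 - 5*k^2 - 10*k + 20*sqrt(2)*k + 50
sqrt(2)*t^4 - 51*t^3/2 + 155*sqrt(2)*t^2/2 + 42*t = t*(t - 7*sqrt(2))*(t - 6*sqrt(2))*(sqrt(2)*t + 1/2)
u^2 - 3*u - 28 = (u - 7)*(u + 4)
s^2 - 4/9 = (s - 2/3)*(s + 2/3)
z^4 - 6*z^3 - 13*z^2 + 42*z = z*(z - 7)*(z - 2)*(z + 3)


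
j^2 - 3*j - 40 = (j - 8)*(j + 5)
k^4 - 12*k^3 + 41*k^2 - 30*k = k*(k - 6)*(k - 5)*(k - 1)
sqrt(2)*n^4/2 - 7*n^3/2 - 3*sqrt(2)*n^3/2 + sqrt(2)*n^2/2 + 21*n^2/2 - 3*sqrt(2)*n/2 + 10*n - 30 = (n - 3)*(n - 5*sqrt(2)/2)*(n - 2*sqrt(2))*(sqrt(2)*n/2 + 1)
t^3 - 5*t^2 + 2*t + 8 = (t - 4)*(t - 2)*(t + 1)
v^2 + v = v*(v + 1)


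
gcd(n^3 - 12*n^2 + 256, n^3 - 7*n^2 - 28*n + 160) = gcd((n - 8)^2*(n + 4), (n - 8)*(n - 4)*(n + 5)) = n - 8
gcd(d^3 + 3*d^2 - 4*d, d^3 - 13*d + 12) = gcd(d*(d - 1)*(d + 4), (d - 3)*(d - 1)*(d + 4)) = d^2 + 3*d - 4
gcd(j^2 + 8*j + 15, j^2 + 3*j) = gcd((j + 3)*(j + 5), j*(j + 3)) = j + 3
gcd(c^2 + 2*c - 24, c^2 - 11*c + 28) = c - 4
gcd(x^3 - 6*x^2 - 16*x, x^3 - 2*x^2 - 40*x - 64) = x^2 - 6*x - 16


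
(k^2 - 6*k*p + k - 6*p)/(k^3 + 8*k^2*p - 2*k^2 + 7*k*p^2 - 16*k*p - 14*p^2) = (k^2 - 6*k*p + k - 6*p)/(k^3 + 8*k^2*p - 2*k^2 + 7*k*p^2 - 16*k*p - 14*p^2)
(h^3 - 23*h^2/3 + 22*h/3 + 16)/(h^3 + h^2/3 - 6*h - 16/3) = (h - 6)/(h + 2)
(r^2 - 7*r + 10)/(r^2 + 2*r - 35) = (r - 2)/(r + 7)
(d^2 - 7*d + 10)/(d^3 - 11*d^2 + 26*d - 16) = (d - 5)/(d^2 - 9*d + 8)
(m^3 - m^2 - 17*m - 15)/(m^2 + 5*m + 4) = (m^2 - 2*m - 15)/(m + 4)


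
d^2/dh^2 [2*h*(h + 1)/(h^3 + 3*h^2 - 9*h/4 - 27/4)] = 32*(8*h^6 + 24*h^5 + 126*h^4 + 522*h^3 + 810*h^2 + 486*h + 243)/(64*h^9 + 576*h^8 + 1296*h^7 - 2160*h^6 - 10692*h^5 - 2916*h^4 + 25515*h^3 + 19683*h^2 - 19683*h - 19683)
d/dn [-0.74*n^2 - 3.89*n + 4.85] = -1.48*n - 3.89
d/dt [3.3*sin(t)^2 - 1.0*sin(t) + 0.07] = (6.6*sin(t) - 1.0)*cos(t)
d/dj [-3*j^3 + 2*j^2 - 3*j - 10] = -9*j^2 + 4*j - 3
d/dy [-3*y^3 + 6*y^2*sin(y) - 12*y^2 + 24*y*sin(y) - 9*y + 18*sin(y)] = 6*y^2*cos(y) - 9*y^2 + 12*y*sin(y) + 24*y*cos(y) - 24*y + 24*sin(y) + 18*cos(y) - 9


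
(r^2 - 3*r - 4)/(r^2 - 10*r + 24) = (r + 1)/(r - 6)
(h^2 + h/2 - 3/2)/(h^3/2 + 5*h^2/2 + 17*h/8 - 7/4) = 4*(2*h^2 + h - 3)/(4*h^3 + 20*h^2 + 17*h - 14)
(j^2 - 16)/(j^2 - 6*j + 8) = (j + 4)/(j - 2)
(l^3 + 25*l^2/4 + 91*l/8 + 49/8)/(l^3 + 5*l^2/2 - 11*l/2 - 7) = (l + 7/4)/(l - 2)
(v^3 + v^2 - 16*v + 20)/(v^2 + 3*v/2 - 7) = 2*(v^2 + 3*v - 10)/(2*v + 7)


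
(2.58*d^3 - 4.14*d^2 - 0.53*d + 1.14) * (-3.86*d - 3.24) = -9.9588*d^4 + 7.6212*d^3 + 15.4594*d^2 - 2.6832*d - 3.6936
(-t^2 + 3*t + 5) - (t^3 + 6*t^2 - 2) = -t^3 - 7*t^2 + 3*t + 7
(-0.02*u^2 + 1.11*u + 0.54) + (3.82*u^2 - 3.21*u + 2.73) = 3.8*u^2 - 2.1*u + 3.27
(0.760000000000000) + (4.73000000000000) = 5.49000000000000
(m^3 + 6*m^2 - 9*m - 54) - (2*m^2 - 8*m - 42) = m^3 + 4*m^2 - m - 12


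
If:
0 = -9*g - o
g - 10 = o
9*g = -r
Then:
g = 1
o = -9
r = -9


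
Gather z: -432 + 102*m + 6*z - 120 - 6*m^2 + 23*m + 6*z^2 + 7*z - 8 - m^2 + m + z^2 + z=-7*m^2 + 126*m + 7*z^2 + 14*z - 560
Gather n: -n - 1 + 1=-n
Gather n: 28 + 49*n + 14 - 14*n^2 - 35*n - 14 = -14*n^2 + 14*n + 28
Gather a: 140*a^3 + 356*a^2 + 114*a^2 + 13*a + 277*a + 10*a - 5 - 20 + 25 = 140*a^3 + 470*a^2 + 300*a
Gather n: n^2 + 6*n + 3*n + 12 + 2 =n^2 + 9*n + 14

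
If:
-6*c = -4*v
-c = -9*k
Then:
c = 2*v/3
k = 2*v/27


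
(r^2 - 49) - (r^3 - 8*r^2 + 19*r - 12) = -r^3 + 9*r^2 - 19*r - 37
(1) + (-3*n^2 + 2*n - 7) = -3*n^2 + 2*n - 6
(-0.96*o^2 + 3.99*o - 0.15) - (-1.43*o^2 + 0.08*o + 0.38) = 0.47*o^2 + 3.91*o - 0.53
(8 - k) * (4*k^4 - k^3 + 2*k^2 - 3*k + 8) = -4*k^5 + 33*k^4 - 10*k^3 + 19*k^2 - 32*k + 64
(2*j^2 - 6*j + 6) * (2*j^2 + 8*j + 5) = 4*j^4 + 4*j^3 - 26*j^2 + 18*j + 30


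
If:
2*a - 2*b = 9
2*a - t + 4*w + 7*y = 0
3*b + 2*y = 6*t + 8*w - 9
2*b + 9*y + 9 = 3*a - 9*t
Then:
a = 81/110 - 216*y/55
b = -216*y/55 - 207/55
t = 9/110 - 79*y/55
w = -8*y/55 - 153/440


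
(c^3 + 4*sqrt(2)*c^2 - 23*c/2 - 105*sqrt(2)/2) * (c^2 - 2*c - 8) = c^5 - 2*c^4 + 4*sqrt(2)*c^4 - 39*c^3/2 - 8*sqrt(2)*c^3 - 169*sqrt(2)*c^2/2 + 23*c^2 + 92*c + 105*sqrt(2)*c + 420*sqrt(2)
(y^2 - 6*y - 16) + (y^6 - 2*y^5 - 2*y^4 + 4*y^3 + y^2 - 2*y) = y^6 - 2*y^5 - 2*y^4 + 4*y^3 + 2*y^2 - 8*y - 16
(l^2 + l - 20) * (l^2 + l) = l^4 + 2*l^3 - 19*l^2 - 20*l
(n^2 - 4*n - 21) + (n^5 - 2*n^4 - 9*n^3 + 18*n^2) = n^5 - 2*n^4 - 9*n^3 + 19*n^2 - 4*n - 21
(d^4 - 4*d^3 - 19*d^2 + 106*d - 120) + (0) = d^4 - 4*d^3 - 19*d^2 + 106*d - 120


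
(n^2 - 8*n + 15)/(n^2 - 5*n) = (n - 3)/n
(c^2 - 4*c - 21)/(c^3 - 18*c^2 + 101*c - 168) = (c + 3)/(c^2 - 11*c + 24)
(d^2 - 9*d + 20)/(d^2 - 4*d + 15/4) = 4*(d^2 - 9*d + 20)/(4*d^2 - 16*d + 15)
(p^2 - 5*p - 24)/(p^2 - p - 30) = (-p^2 + 5*p + 24)/(-p^2 + p + 30)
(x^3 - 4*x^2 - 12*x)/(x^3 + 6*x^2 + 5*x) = (x^2 - 4*x - 12)/(x^2 + 6*x + 5)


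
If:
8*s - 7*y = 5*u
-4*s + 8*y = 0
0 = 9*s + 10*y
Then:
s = 0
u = 0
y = 0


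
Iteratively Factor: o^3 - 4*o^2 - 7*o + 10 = (o - 1)*(o^2 - 3*o - 10) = (o - 1)*(o + 2)*(o - 5)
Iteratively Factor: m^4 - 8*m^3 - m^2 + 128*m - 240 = (m - 4)*(m^3 - 4*m^2 - 17*m + 60) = (m - 5)*(m - 4)*(m^2 + m - 12) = (m - 5)*(m - 4)*(m - 3)*(m + 4)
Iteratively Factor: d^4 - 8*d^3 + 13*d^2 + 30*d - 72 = (d - 3)*(d^3 - 5*d^2 - 2*d + 24) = (d - 4)*(d - 3)*(d^2 - d - 6) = (d - 4)*(d - 3)^2*(d + 2)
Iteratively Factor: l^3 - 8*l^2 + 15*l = (l - 3)*(l^2 - 5*l) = l*(l - 3)*(l - 5)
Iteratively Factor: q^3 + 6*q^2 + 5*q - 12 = (q - 1)*(q^2 + 7*q + 12) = (q - 1)*(q + 4)*(q + 3)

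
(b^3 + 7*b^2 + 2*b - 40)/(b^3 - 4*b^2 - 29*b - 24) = (-b^3 - 7*b^2 - 2*b + 40)/(-b^3 + 4*b^2 + 29*b + 24)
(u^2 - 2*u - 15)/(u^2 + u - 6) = (u - 5)/(u - 2)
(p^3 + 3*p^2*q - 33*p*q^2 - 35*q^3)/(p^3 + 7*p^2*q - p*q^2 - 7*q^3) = (p - 5*q)/(p - q)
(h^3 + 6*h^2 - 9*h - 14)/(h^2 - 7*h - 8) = (h^2 + 5*h - 14)/(h - 8)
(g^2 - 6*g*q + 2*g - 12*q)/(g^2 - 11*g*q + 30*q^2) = (-g - 2)/(-g + 5*q)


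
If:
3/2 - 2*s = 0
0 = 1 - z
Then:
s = 3/4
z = 1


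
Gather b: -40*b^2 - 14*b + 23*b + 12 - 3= -40*b^2 + 9*b + 9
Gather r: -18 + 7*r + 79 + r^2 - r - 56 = r^2 + 6*r + 5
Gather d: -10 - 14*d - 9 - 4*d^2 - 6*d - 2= -4*d^2 - 20*d - 21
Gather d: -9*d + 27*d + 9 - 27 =18*d - 18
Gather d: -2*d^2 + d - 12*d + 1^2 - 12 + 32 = -2*d^2 - 11*d + 21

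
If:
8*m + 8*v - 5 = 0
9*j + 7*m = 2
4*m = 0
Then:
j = 2/9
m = 0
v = 5/8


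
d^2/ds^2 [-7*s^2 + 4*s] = -14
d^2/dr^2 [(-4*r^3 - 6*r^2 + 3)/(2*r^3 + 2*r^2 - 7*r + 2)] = 2*(-8*r^6 - 168*r^5 - 84*r^4 + 150*r^2 - 210*r + 111)/(8*r^9 + 24*r^8 - 60*r^7 - 136*r^6 + 258*r^5 + 150*r^4 - 487*r^3 + 318*r^2 - 84*r + 8)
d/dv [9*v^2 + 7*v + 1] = 18*v + 7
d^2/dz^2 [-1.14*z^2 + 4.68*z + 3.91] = -2.28000000000000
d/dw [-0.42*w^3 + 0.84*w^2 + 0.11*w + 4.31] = -1.26*w^2 + 1.68*w + 0.11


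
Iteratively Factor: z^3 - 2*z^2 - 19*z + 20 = (z + 4)*(z^2 - 6*z + 5) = (z - 5)*(z + 4)*(z - 1)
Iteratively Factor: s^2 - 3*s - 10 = (s - 5)*(s + 2)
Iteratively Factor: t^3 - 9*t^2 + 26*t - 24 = (t - 3)*(t^2 - 6*t + 8) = (t - 4)*(t - 3)*(t - 2)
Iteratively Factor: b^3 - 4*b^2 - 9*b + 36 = (b - 3)*(b^2 - b - 12) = (b - 4)*(b - 3)*(b + 3)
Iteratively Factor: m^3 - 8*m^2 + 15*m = (m)*(m^2 - 8*m + 15) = m*(m - 3)*(m - 5)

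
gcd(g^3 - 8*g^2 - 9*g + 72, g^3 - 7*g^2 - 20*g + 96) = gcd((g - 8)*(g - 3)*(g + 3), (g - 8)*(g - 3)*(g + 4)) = g^2 - 11*g + 24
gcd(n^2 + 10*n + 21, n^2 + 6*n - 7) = n + 7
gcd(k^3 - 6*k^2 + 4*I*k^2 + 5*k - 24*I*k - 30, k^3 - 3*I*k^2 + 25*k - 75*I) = k + 5*I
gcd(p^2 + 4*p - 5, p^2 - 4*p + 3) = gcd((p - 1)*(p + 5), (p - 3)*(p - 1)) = p - 1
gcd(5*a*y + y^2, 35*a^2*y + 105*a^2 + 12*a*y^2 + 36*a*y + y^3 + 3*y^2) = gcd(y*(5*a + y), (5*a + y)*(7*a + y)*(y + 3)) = 5*a + y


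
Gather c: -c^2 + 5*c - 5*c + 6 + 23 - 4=25 - c^2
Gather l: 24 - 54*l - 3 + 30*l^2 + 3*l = 30*l^2 - 51*l + 21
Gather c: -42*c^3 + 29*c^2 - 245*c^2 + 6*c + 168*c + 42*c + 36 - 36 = -42*c^3 - 216*c^2 + 216*c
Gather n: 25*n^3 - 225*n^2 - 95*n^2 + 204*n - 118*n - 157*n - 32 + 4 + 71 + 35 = 25*n^3 - 320*n^2 - 71*n + 78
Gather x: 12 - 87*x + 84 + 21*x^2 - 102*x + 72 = 21*x^2 - 189*x + 168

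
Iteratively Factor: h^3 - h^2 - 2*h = (h)*(h^2 - h - 2) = h*(h + 1)*(h - 2)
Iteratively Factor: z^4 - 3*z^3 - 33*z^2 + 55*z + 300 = (z + 4)*(z^3 - 7*z^2 - 5*z + 75) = (z - 5)*(z + 4)*(z^2 - 2*z - 15) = (z - 5)^2*(z + 4)*(z + 3)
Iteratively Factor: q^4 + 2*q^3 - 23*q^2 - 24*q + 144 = (q - 3)*(q^3 + 5*q^2 - 8*q - 48) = (q - 3)^2*(q^2 + 8*q + 16) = (q - 3)^2*(q + 4)*(q + 4)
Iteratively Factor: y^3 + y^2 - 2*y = (y)*(y^2 + y - 2) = y*(y + 2)*(y - 1)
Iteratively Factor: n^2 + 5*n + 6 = (n + 2)*(n + 3)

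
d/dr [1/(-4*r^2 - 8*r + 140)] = (r + 1)/(2*(r^2 + 2*r - 35)^2)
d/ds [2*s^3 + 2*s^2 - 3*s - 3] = 6*s^2 + 4*s - 3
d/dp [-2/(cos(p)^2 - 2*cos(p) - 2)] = 4*(1 - cos(p))*sin(p)/(sin(p)^2 + 2*cos(p) + 1)^2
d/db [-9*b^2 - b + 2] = -18*b - 1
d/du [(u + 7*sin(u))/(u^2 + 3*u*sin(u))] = (4*u^2*cos(u) - u^2 - 14*u*sin(u) - 21*sin(u)^2)/(u^2*(u + 3*sin(u))^2)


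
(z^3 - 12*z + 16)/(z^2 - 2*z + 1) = (z^3 - 12*z + 16)/(z^2 - 2*z + 1)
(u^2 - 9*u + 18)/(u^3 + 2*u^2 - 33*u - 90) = (u - 3)/(u^2 + 8*u + 15)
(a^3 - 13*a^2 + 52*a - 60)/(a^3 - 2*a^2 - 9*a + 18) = (a^2 - 11*a + 30)/(a^2 - 9)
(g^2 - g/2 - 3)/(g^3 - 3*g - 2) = (g + 3/2)/(g^2 + 2*g + 1)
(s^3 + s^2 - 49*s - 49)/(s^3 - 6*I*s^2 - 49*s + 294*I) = (s + 1)/(s - 6*I)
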